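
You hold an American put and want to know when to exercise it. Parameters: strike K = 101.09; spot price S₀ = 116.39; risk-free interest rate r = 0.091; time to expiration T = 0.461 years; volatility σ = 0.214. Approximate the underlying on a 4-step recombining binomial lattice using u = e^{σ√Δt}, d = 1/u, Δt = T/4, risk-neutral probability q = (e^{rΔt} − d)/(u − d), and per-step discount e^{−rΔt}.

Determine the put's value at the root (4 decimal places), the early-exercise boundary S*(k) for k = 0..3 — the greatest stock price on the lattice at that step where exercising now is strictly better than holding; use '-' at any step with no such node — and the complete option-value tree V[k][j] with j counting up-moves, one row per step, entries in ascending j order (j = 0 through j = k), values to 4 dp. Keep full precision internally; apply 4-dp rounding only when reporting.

price = 0.7048
boundary = - - - 93.5969
tree:
0.7048
1.5513 0.0378
3.4110 0.0856 0.0000
7.4931 0.1941 0.0000 0.0000
14.0518 0.4402 0.0000 0.0000 0.0000

params: Δt=0.11525 u=1.07535 d=0.92993 q=0.55434 e^(-rΔt)=0.98957
t_4 payoffs: 14.0518 0.4402 0.0000 0.0000 0.0000
t_3: node(3,0) S=93.5969 payoff=7.4931 vs cont=6.4384 → 7.4931 [stop]  node(3,1) S=108.2341 payoff=0.0000 vs cont=0.1941 → 0.1941 [wait]  node(3,2) S=125.1604 payoff=0.0000 vs cont=0.0000 → 0.0000 [wait]  node(3,3) S=144.7338 payoff=0.0000 vs cont=0.0000 → 0.0000 [wait]  ⇒ S*(3)=93.5969
t_2: node(2,0) S=100.6498 payoff=0.4402 vs cont=3.4110 → 3.4110 [wait]  node(2,1) S=116.3900 payoff=0.0000 vs cont=0.0856 → 0.0856 [wait]  node(2,2) S=134.5918 payoff=0.0000 vs cont=0.0000 → 0.0000 [wait]  ⇒ S*(2)=-
t_1: node(1,0) S=108.2341 payoff=0.0000 vs cont=1.5513 → 1.5513 [wait]  node(1,1) S=125.1604 payoff=0.0000 vs cont=0.0378 → 0.0378 [wait]  ⇒ S*(1)=-
t_0: node(0,0) S=116.3900 payoff=0.0000 vs cont=0.7048 → 0.7048 [wait]  ⇒ S*(0)=-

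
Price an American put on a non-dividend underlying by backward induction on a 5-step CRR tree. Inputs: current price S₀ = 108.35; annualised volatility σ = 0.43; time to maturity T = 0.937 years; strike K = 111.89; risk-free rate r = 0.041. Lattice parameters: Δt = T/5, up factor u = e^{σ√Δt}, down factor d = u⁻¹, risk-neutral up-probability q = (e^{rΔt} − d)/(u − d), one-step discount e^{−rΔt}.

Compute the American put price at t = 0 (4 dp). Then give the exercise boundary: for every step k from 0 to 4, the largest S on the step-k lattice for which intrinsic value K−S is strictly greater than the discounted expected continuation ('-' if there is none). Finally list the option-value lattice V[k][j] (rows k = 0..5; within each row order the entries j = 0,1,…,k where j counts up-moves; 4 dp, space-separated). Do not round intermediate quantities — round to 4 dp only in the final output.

params: Δt=0.18740 u=1.20460 d=0.83015 q=0.47420 e^(-rΔt)=0.99235
t_5 payoffs: 69.1713 49.9027 21.9430 0.0000 0.0000 0.0000
t_4: node(4,0) S=51.4589 payoff=60.4311 vs cont=59.5747 → 60.4311 [stop]  node(4,1) S=74.6698 payoff=37.2202 vs cont=36.3638 → 37.2202 [stop]  node(4,2) S=108.3500 payoff=3.5400 vs cont=11.4494 → 11.4494 [wait]  node(4,3) S=157.2219 payoff=0.0000 vs cont=0.0000 → 0.0000 [wait]  node(4,4) S=228.1378 payoff=0.0000 vs cont=0.0000 → 0.0000 [wait]  ⇒ S*(4)=74.6698
t_3: node(3,0) S=61.9873 payoff=49.9027 vs cont=49.0463 → 49.9027 [stop]  node(3,1) S=89.9470 payoff=21.9430 vs cont=24.8085 → 24.8085 [wait]  node(3,2) S=130.5182 payoff=0.0000 vs cont=5.9741 → 5.9741 [wait]  node(3,3) S=189.3892 payoff=0.0000 vs cont=0.0000 → 0.0000 [wait]  ⇒ S*(3)=61.9873
t_2: node(2,0) S=74.6698 payoff=37.2202 vs cont=37.7122 → 37.7122 [wait]  node(2,1) S=108.3500 payoff=3.5400 vs cont=15.7557 → 15.7557 [wait]  node(2,2) S=157.2219 payoff=0.0000 vs cont=3.1171 → 3.1171 [wait]  ⇒ S*(2)=-
t_1: node(1,0) S=89.9470 payoff=21.9430 vs cont=27.0916 → 27.0916 [wait]  node(1,1) S=130.5182 payoff=0.0000 vs cont=9.6878 → 9.6878 [wait]  ⇒ S*(1)=-
t_0: node(0,0) S=108.3500 payoff=3.5400 vs cont=18.6946 → 18.6946 [wait]  ⇒ S*(0)=-

price = 18.6946
boundary = - - - 61.9873 74.6698
tree:
18.6946
27.0916 9.6878
37.7122 15.7557 3.1171
49.9027 24.8085 5.9741 0.0000
60.4311 37.2202 11.4494 0.0000 0.0000
69.1713 49.9027 21.9430 0.0000 0.0000 0.0000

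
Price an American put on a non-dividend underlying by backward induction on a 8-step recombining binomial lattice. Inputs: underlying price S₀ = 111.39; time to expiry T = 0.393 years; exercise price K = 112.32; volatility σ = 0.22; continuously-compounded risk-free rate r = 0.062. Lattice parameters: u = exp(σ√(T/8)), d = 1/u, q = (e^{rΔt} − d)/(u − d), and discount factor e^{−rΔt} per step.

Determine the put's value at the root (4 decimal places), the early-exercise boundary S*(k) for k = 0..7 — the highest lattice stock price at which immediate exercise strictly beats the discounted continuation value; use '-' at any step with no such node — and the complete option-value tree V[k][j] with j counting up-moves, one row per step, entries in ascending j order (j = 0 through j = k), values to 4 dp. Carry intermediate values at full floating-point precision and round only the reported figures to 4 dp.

price = 5.5169
boundary = - - - 96.2312 91.6515 96.2312 101.0399 106.0888
tree:
5.5169
8.1582 3.1022
11.6736 4.9491 1.4093
16.0888 7.6517 2.4742 0.4310
20.6685 11.3746 4.2474 0.8459 0.0491
25.0304 16.0888 7.0739 1.6537 0.1025 0.0000
29.1846 20.6685 11.2801 3.2184 0.2138 0.0000 0.0000
33.1411 25.0304 16.0888 6.2312 0.4459 0.0000 0.0000 0.0000
36.9094 29.1846 20.6685 11.2801 0.9300 0.0000 0.0000 0.0000 0.0000

Δt=0.04913  u=1.04997  d=0.95241  q=0.51908  discount=0.99696
step 8 (expiry): payoffs max(K−S,0) = 36.9094 29.1846 20.6685 11.2801 0.9300 0.0000 0.0000 0.0000 0.0000
step 7: (k=7,j=0): S=79.1789, (K−S)⁺=33.1411, hold=32.7996 ⇒ V=33.1411 exercise | (k=7,j=1): S=87.2896, (K−S)⁺=25.0304, hold=24.6888 ⇒ V=25.0304 exercise | (k=7,j=2): S=96.2312, (K−S)⁺=16.0888, hold=15.7472 ⇒ V=16.0888 exercise | (k=7,j=3): S=106.0888, (K−S)⁺=6.2312, hold=5.8896 ⇒ V=6.2312 exercise | (k=7,j=4): S=116.9561, (K−S)⁺=0.0000, hold=0.4459 ⇒ V=0.4459 continue | (k=7,j=5): S=128.9366, (K−S)⁺=0.0000, hold=0.0000 ⇒ V=0.0000 continue | (k=7,j=6): S=142.1444, (K−S)⁺=0.0000, hold=0.0000 ⇒ V=0.0000 continue | (k=7,j=7): S=156.7051, (K−S)⁺=0.0000, hold=0.0000 ⇒ V=0.0000 continue  boundary S*=106.0888
step 6: (k=6,j=0): S=83.1354, (K−S)⁺=29.1846, hold=28.8430 ⇒ V=29.1846 exercise | (k=6,j=1): S=91.6515, (K−S)⁺=20.6685, hold=20.3270 ⇒ V=20.6685 exercise | (k=6,j=2): S=101.0399, (K−S)⁺=11.2801, hold=10.9385 ⇒ V=11.2801 exercise | (k=6,j=3): S=111.3900, (K−S)⁺=0.9300, hold=3.2184 ⇒ V=3.2184 continue | (k=6,j=4): S=122.8003, (K−S)⁺=0.0000, hold=0.2138 ⇒ V=0.2138 continue | (k=6,j=5): S=135.3795, (K−S)⁺=0.0000, hold=0.0000 ⇒ V=0.0000 continue | (k=6,j=6): S=149.2473, (K−S)⁺=0.0000, hold=0.0000 ⇒ V=0.0000 continue  boundary S*=101.0399
step 5: (k=5,j=0): S=87.2896, (K−S)⁺=25.0304, hold=24.6888 ⇒ V=25.0304 exercise | (k=5,j=1): S=96.2312, (K−S)⁺=16.0888, hold=15.7472 ⇒ V=16.0888 exercise | (k=5,j=2): S=106.0888, (K−S)⁺=6.2312, hold=7.0739 ⇒ V=7.0739 continue | (k=5,j=3): S=116.9561, (K−S)⁺=0.0000, hold=1.6537 ⇒ V=1.6537 continue | (k=5,j=4): S=128.9366, (K−S)⁺=0.0000, hold=0.1025 ⇒ V=0.1025 continue | (k=5,j=5): S=142.1444, (K−S)⁺=0.0000, hold=0.0000 ⇒ V=0.0000 continue  boundary S*=96.2312
step 4: (k=4,j=0): S=91.6515, (K−S)⁺=20.6685, hold=20.3270 ⇒ V=20.6685 exercise | (k=4,j=1): S=101.0399, (K−S)⁺=11.2801, hold=11.3746 ⇒ V=11.3746 continue | (k=4,j=2): S=111.3900, (K−S)⁺=0.9300, hold=4.2474 ⇒ V=4.2474 continue | (k=4,j=3): S=122.8003, (K−S)⁺=0.0000, hold=0.8459 ⇒ V=0.8459 continue | (k=4,j=4): S=135.3795, (K−S)⁺=0.0000, hold=0.0491 ⇒ V=0.0491 continue  boundary S*=91.6515
step 3: (k=3,j=0): S=96.2312, (K−S)⁺=16.0888, hold=15.7961 ⇒ V=16.0888 exercise | (k=3,j=1): S=106.0888, (K−S)⁺=6.2312, hold=7.6517 ⇒ V=7.6517 continue | (k=3,j=2): S=116.9561, (K−S)⁺=0.0000, hold=2.4742 ⇒ V=2.4742 continue | (k=3,j=3): S=128.9366, (K−S)⁺=0.0000, hold=0.4310 ⇒ V=0.4310 continue  boundary S*=96.2312
step 2: (k=2,j=0): S=101.0399, (K−S)⁺=11.2801, hold=11.6736 ⇒ V=11.6736 continue | (k=2,j=1): S=111.3900, (K−S)⁺=0.9300, hold=4.9491 ⇒ V=4.9491 continue | (k=2,j=2): S=122.8003, (K−S)⁺=0.0000, hold=1.4093 ⇒ V=1.4093 continue  boundary S*=-
step 1: (k=1,j=0): S=106.0888, (K−S)⁺=6.2312, hold=8.1582 ⇒ V=8.1582 continue | (k=1,j=1): S=116.9561, (K−S)⁺=0.0000, hold=3.1022 ⇒ V=3.1022 continue  boundary S*=-
step 0: (k=0,j=0): S=111.3900, (K−S)⁺=0.9300, hold=5.5169 ⇒ V=5.5169 continue  boundary S*=-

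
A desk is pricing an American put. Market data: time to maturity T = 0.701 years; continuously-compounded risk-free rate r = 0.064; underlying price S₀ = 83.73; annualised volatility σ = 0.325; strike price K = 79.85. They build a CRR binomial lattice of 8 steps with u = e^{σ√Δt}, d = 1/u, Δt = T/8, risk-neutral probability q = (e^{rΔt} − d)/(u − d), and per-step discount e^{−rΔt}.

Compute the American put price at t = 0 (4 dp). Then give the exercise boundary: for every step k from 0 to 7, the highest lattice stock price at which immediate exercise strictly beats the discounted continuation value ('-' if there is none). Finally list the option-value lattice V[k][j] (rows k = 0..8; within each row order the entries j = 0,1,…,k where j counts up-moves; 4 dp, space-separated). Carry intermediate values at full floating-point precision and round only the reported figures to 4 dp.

price = 5.7846
boundary = - - - - 56.9844 62.7390 56.9844 62.7390
tree:
5.7846
8.5974 3.0936
12.3820 4.9856 1.2746
17.1883 7.8116 2.2728 0.3109
22.8656 11.8181 3.9737 0.6318 0.0000
28.0923 17.1110 6.7647 1.2839 0.0000 0.0000
32.8397 22.8656 11.0836 2.6092 0.0000 0.0000 0.0000
37.1515 28.0923 17.1110 5.3024 0.0000 0.0000 0.0000 0.0000
41.0679 32.8397 22.8656 10.7754 0.0000 0.0000 0.0000 0.0000 0.0000

params: Δt=0.08762 u=1.10098 d=0.90828 q=0.50515 e^(-rΔt)=0.99441
t_8 payoffs: 41.0679 32.8397 22.8656 10.7754 0.0000 0.0000 0.0000 0.0000 0.0000
t_7: node(7,0) S=42.6985 payoff=37.1515 vs cont=36.7050 → 37.1515 [stop]  node(7,1) S=51.7577 payoff=28.0923 vs cont=27.6458 → 28.0923 [stop]  node(7,2) S=62.7390 payoff=17.1110 vs cont=16.6645 → 17.1110 [stop]  node(7,3) S=76.0501 payoff=3.7999 vs cont=5.3024 → 5.3024 [wait]  node(7,4) S=92.1854 payoff=0.0000 vs cont=0.0000 → 0.0000 [wait]  node(7,5) S=111.7442 payoff=0.0000 vs cont=0.0000 → 0.0000 [wait]  node(7,6) S=135.4526 payoff=0.0000 vs cont=0.0000 → 0.0000 [wait]  node(7,7) S=164.1913 payoff=0.0000 vs cont=0.0000 → 0.0000 [wait]  ⇒ S*(7)=62.7390
t_6: node(6,0) S=47.0103 payoff=32.8397 vs cont=32.3931 → 32.8397 [stop]  node(6,1) S=56.9844 payoff=22.8656 vs cont=22.4191 → 22.8656 [stop]  node(6,2) S=69.0746 payoff=10.7754 vs cont=11.0836 → 11.0836 [wait]  node(6,3) S=83.7300 payoff=0.0000 vs cont=2.6092 → 2.6092 [wait]  node(6,4) S=101.4948 payoff=0.0000 vs cont=0.0000 → 0.0000 [wait]  node(6,5) S=123.0286 payoff=0.0000 vs cont=0.0000 → 0.0000 [wait]  node(6,6) S=149.1313 payoff=0.0000 vs cont=0.0000 → 0.0000 [wait]  ⇒ S*(6)=56.9844
t_5: node(5,0) S=51.7577 payoff=28.0923 vs cont=27.6458 → 28.0923 [stop]  node(5,1) S=62.7390 payoff=17.1110 vs cont=16.8193 → 17.1110 [stop]  node(5,2) S=76.0501 payoff=3.7999 vs cont=6.7647 → 6.7647 [wait]  node(5,3) S=92.1854 payoff=0.0000 vs cont=1.2839 → 1.2839 [wait]  node(5,4) S=111.7442 payoff=0.0000 vs cont=0.0000 → 0.0000 [wait]  node(5,5) S=135.4526 payoff=0.0000 vs cont=0.0000 → 0.0000 [wait]  ⇒ S*(5)=62.7390
t_4: node(4,0) S=56.9844 payoff=22.8656 vs cont=22.4191 → 22.8656 [stop]  node(4,1) S=69.0746 payoff=10.7754 vs cont=11.8181 → 11.8181 [wait]  node(4,2) S=83.7300 payoff=0.0000 vs cont=3.9737 → 3.9737 [wait]  node(4,3) S=101.4948 payoff=0.0000 vs cont=0.6318 → 0.6318 [wait]  node(4,4) S=123.0286 payoff=0.0000 vs cont=0.0000 → 0.0000 [wait]  ⇒ S*(4)=56.9844
t_3: node(3,0) S=62.7390 payoff=17.1110 vs cont=17.1883 → 17.1883 [wait]  node(3,1) S=76.0501 payoff=3.7999 vs cont=7.8116 → 7.8116 [wait]  node(3,2) S=92.1854 payoff=0.0000 vs cont=2.2728 → 2.2728 [wait]  node(3,3) S=111.7442 payoff=0.0000 vs cont=0.3109 → 0.3109 [wait]  ⇒ S*(3)=-
t_2: node(2,0) S=69.0746 payoff=10.7754 vs cont=12.3820 → 12.3820 [wait]  node(2,1) S=83.7300 payoff=0.0000 vs cont=4.9856 → 4.9856 [wait]  node(2,2) S=101.4948 payoff=0.0000 vs cont=1.2746 → 1.2746 [wait]  ⇒ S*(2)=-
t_1: node(1,0) S=76.0501 payoff=3.7999 vs cont=8.5974 → 8.5974 [wait]  node(1,1) S=92.1854 payoff=0.0000 vs cont=3.0936 → 3.0936 [wait]  ⇒ S*(1)=-
t_0: node(0,0) S=83.7300 payoff=0.0000 vs cont=5.7846 → 5.7846 [wait]  ⇒ S*(0)=-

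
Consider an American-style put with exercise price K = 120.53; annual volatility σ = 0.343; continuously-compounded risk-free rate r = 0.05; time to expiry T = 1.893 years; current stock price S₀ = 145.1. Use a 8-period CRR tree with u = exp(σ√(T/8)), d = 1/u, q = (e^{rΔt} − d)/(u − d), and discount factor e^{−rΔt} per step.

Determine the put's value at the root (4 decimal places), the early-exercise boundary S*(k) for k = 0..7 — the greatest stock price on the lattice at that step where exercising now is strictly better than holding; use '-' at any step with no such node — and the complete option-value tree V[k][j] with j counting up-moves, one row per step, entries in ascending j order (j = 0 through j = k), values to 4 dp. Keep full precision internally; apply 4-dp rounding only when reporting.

Δt=0.23663, u=1.18158, d=0.84633, q=0.49388, disc=e^(-rΔt)=0.98824
k=8 terminal: V=max(K-S,0) → 82.3379 67.2092 46.0876 16.5993 0.0000 0.0000 0.0000 0.0000 0.0000
k=7: j=0 S=45.1269 intr=75.4031 cont=73.9855 V=75.4031[EX]; j=1 S=63.0026 intr=57.5274 cont=56.1097 V=57.5274[EX]; j=2 S=87.9594 intr=32.5706 cont=31.1530 V=32.5706[EX]; j=3 S=122.8021 intr=0.0000 cont=8.3023 V=8.3023[hold]; j=4 S=171.4467 intr=0.0000 cont=0.0000 V=0.0000[hold]; j=5 S=239.3606 intr=0.0000 cont=0.0000 V=0.0000[hold]; j=6 S=334.1767 intr=0.0000 cont=0.0000 V=0.0000[hold]; j=7 S=466.5515 intr=0.0000 cont=0.0000 V=0.0000[hold]  S*(7)=87.9594
k=6: j=0 S=53.3208 intr=67.2092 cont=65.7915 V=67.2092[EX]; j=1 S=74.4424 intr=46.0876 cont=44.6700 V=46.0876[EX]; j=2 S=103.9307 intr=16.5993 cont=20.3428 V=20.3428[hold]; j=3 S=145.1000 intr=0.0000 cont=4.1525 V=4.1525[hold]; j=4 S=202.5774 intr=0.0000 cont=0.0000 V=0.0000[hold]; j=5 S=282.8228 intr=0.0000 cont=0.0000 V=0.0000[hold]; j=6 S=394.8552 intr=0.0000 cont=0.0000 V=0.0000[hold]  S*(6)=74.4424
k=5: j=0 S=63.0026 intr=57.5274 cont=56.1097 V=57.5274[EX]; j=1 S=87.9594 intr=32.5706 cont=32.9801 V=32.9801[hold]; j=2 S=122.8021 intr=0.0000 cont=12.2014 V=12.2014[hold]; j=3 S=171.4467 intr=0.0000 cont=2.0769 V=2.0769[hold]; j=4 S=239.3606 intr=0.0000 cont=0.0000 V=0.0000[hold]; j=5 S=334.1767 intr=0.0000 cont=0.0000 V=0.0000[hold]  S*(5)=63.0026
k=4: j=0 S=74.4424 intr=46.0876 cont=44.8698 V=46.0876[EX]; j=1 S=103.9307 intr=16.5993 cont=22.4506 V=22.4506[hold]; j=2 S=145.1000 intr=0.0000 cont=7.1164 V=7.1164[hold]; j=3 S=202.5774 intr=0.0000 cont=1.0388 V=1.0388[hold]; j=4 S=282.8228 intr=0.0000 cont=0.0000 V=0.0000[hold]  S*(4)=74.4424
k=3: j=0 S=87.9594 intr=32.5706 cont=34.0089 V=34.0089[hold]; j=1 S=122.8021 intr=0.0000 cont=14.7023 V=14.7023[hold]; j=2 S=171.4467 intr=0.0000 cont=4.0664 V=4.0664[hold]; j=3 S=239.3606 intr=0.0000 cont=0.5196 V=0.5196[hold]  S*(3)=-
k=2: j=0 S=103.9307 intr=16.5993 cont=24.1858 V=24.1858[hold]; j=1 S=145.1000 intr=0.0000 cont=9.3382 V=9.3382[hold]; j=2 S=202.5774 intr=0.0000 cont=2.2874 V=2.2874[hold]  S*(2)=-
k=1: j=0 S=122.8021 intr=0.0000 cont=16.6546 V=16.6546[hold]; j=1 S=171.4467 intr=0.0000 cont=5.7871 V=5.7871[hold]  S*(1)=-
k=0: j=0 S=145.1000 intr=0.0000 cont=11.1546 V=11.1546[hold]  S*(0)=-

price = 11.1546
boundary = - - - - 74.4424 63.0026 74.4424 87.9594
tree:
11.1546
16.6546 5.7871
24.1858 9.3382 2.2874
34.0089 14.7023 4.0664 0.5196
46.0876 22.4506 7.1164 1.0388 0.0000
57.5274 32.9801 12.2014 2.0769 0.0000 0.0000
67.2092 46.0876 20.3428 4.1525 0.0000 0.0000 0.0000
75.4031 57.5274 32.5706 8.3023 0.0000 0.0000 0.0000 0.0000
82.3379 67.2092 46.0876 16.5993 0.0000 0.0000 0.0000 0.0000 0.0000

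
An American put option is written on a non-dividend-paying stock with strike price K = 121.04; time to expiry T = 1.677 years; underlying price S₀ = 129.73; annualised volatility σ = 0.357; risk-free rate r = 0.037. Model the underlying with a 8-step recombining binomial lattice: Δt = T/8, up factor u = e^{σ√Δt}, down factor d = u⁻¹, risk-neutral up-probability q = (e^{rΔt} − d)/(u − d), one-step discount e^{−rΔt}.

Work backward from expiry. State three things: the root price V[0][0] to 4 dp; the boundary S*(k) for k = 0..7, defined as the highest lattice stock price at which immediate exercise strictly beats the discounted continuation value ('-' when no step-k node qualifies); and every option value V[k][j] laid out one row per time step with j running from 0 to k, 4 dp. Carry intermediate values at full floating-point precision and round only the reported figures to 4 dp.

price = 15.8581
boundary = - - - - 67.4676 79.4478 67.4676 79.4478
tree:
15.8581
22.6353 8.8579
31.3248 13.6968 3.8199
41.8188 20.5944 6.5327 0.9771
53.5724 29.9090 10.9538 1.9045 0.0000
63.7460 41.5922 17.8827 3.7120 0.0000 0.0000
72.3855 53.5724 28.0971 7.2350 0.0000 0.0000 0.0000
79.7222 63.7460 41.5922 14.1015 0.0000 0.0000 0.0000 0.0000
85.9526 72.3855 53.5724 27.4848 0.0000 0.0000 0.0000 0.0000 0.0000

params: Δt=0.20963 u=1.17757 d=0.84921 q=0.48294 e^(-rΔt)=0.99227
t_8 payoffs: 85.9526 72.3855 53.5724 27.4848 0.0000 0.0000 0.0000 0.0000 0.0000
t_7: node(7,0) S=41.3178 payoff=79.7222 vs cont=78.7871 → 79.7222 [stop]  node(7,1) S=57.2940 payoff=63.7460 vs cont=62.8108 → 63.7460 [stop]  node(7,2) S=79.4478 payoff=41.5922 vs cont=40.6571 → 41.5922 [stop]  node(7,3) S=110.1677 payoff=10.8723 vs cont=14.1015 → 14.1015 [wait]  node(7,4) S=152.7660 payoff=0.0000 vs cont=0.0000 → 0.0000 [wait]  node(7,5) S=211.8357 payoff=0.0000 vs cont=0.0000 → 0.0000 [wait]  node(7,6) S=293.7457 payoff=0.0000 vs cont=0.0000 → 0.0000 [wait]  node(7,7) S=407.3277 payoff=0.0000 vs cont=0.0000 → 0.0000 [wait]  ⇒ S*(7)=79.4478
t_6: node(6,0) S=48.6545 payoff=72.3855 vs cont=71.4503 → 72.3855 [stop]  node(6,1) S=67.4676 payoff=53.5724 vs cont=52.6372 → 53.5724 [stop]  node(6,2) S=93.5552 payoff=27.4848 vs cont=28.0971 → 28.0971 [wait]  node(6,3) S=129.7300 payoff=0.0000 vs cont=7.2350 → 7.2350 [wait]  node(6,4) S=179.8924 payoff=0.0000 vs cont=0.0000 → 0.0000 [wait]  node(6,5) S=249.4510 payoff=0.0000 vs cont=0.0000 → 0.0000 [wait]  node(6,6) S=345.9057 payoff=0.0000 vs cont=0.0000 → 0.0000 [wait]  ⇒ S*(6)=67.4676
t_5: node(5,0) S=57.2940 payoff=63.7460 vs cont=62.8108 → 63.7460 [stop]  node(5,1) S=79.4478 payoff=41.5922 vs cont=40.9505 → 41.5922 [stop]  node(5,2) S=110.1677 payoff=10.8723 vs cont=17.8827 → 17.8827 [wait]  node(5,3) S=152.7660 payoff=0.0000 vs cont=3.7120 → 3.7120 [wait]  node(5,4) S=211.8357 payoff=0.0000 vs cont=0.0000 → 0.0000 [wait]  node(5,5) S=293.7457 payoff=0.0000 vs cont=0.0000 → 0.0000 [wait]  ⇒ S*(5)=79.4478
t_4: node(4,0) S=67.4676 payoff=53.5724 vs cont=52.6372 → 53.5724 [stop]  node(4,1) S=93.5552 payoff=27.4848 vs cont=29.9090 → 29.9090 [wait]  node(4,2) S=129.7300 payoff=0.0000 vs cont=10.9538 → 10.9538 [wait]  node(4,3) S=179.8924 payoff=0.0000 vs cont=1.9045 → 1.9045 [wait]  node(4,4) S=249.4510 payoff=0.0000 vs cont=0.0000 → 0.0000 [wait]  ⇒ S*(4)=67.4676
t_3: node(3,0) S=79.4478 payoff=41.5922 vs cont=41.8188 → 41.8188 [wait]  node(3,1) S=110.1677 payoff=10.8723 vs cont=20.5944 → 20.5944 [wait]  node(3,2) S=152.7660 payoff=0.0000 vs cont=6.5327 → 6.5327 [wait]  node(3,3) S=211.8357 payoff=0.0000 vs cont=0.9771 → 0.9771 [wait]  ⇒ S*(3)=-
t_2: node(2,0) S=93.5552 payoff=27.4848 vs cont=31.3248 → 31.3248 [wait]  node(2,1) S=129.7300 payoff=0.0000 vs cont=13.6968 → 13.6968 [wait]  node(2,2) S=179.8924 payoff=0.0000 vs cont=3.8199 → 3.8199 [wait]  ⇒ S*(2)=-
t_1: node(1,0) S=110.1677 payoff=10.8723 vs cont=22.6353 → 22.6353 [wait]  node(1,1) S=152.7660 payoff=0.0000 vs cont=8.8579 → 8.8579 [wait]  ⇒ S*(1)=-
t_0: node(0,0) S=129.7300 payoff=0.0000 vs cont=15.8581 → 15.8581 [wait]  ⇒ S*(0)=-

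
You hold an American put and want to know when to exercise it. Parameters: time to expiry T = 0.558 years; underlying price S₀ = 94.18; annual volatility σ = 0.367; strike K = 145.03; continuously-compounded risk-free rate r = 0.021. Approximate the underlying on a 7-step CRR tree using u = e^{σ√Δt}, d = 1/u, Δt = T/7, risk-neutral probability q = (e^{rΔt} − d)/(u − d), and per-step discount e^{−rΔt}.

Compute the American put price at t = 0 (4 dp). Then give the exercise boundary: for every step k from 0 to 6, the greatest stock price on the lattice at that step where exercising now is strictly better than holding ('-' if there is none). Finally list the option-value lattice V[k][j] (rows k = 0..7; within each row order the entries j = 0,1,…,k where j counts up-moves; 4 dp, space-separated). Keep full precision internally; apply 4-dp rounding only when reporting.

Δt=0.07971  u=1.10918  d=0.90157  q=0.48219  discount=0.99833
step 7 (expiry): payoffs max(K−S,0) = 99.4311 88.9309 76.0129 60.1202 40.5678 16.5130 0.0000 0.0000
step 6: (k=6,j=0): S=50.5772, (K−S)⁺=94.4528, hold=94.2102 ⇒ V=94.4528 exercise | (k=6,j=1): S=62.2238, (K−S)⁺=82.8062, hold=82.5637 ⇒ V=82.8062 exercise | (k=6,j=2): S=76.5522, (K−S)⁺=68.4778, hold=68.2353 ⇒ V=68.4778 exercise | (k=6,j=3): S=94.1800, (K−S)⁺=50.8500, hold=50.6074 ⇒ V=50.8500 exercise | (k=6,j=4): S=115.8670, (K−S)⁺=29.1630, hold=28.9204 ⇒ V=29.1630 exercise | (k=6,j=5): S=142.5480, (K−S)⁺=2.4820, hold=8.5363 ⇒ V=8.5363 continue | (k=6,j=6): S=175.3729, (K−S)⁺=0.0000, hold=0.0000 ⇒ V=0.0000 continue  boundary S*=115.8670
step 5: (k=5,j=0): S=56.0991, (K−S)⁺=88.9309, hold=88.6884 ⇒ V=88.9309 exercise | (k=5,j=1): S=69.0171, (K−S)⁺=76.0129, hold=75.7703 ⇒ V=76.0129 exercise | (k=5,j=2): S=84.9098, (K−S)⁺=60.1202, hold=59.8776 ⇒ V=60.1202 exercise | (k=5,j=3): S=104.4622, (K−S)⁺=40.5678, hold=40.3252 ⇒ V=40.5678 exercise | (k=5,j=4): S=128.5170, (K−S)⁺=16.5130, hold=19.1849 ⇒ V=19.1849 continue | (k=5,j=5): S=158.1109, (K−S)⁺=0.0000, hold=4.4128 ⇒ V=4.4128 continue  boundary S*=104.4622
step 4: (k=4,j=0): S=62.2238, (K−S)⁺=82.8062, hold=82.5637 ⇒ V=82.8062 exercise | (k=4,j=1): S=76.5522, (K−S)⁺=68.4778, hold=68.2353 ⇒ V=68.4778 exercise | (k=4,j=2): S=94.1800, (K−S)⁺=50.8500, hold=50.6074 ⇒ V=50.8500 exercise | (k=4,j=3): S=115.8670, (K−S)⁺=29.1630, hold=30.2066 ⇒ V=30.2066 continue | (k=4,j=4): S=142.5480, (K−S)⁺=2.4820, hold=12.0418 ⇒ V=12.0418 continue  boundary S*=94.1800
step 3: (k=3,j=0): S=69.0171, (K−S)⁺=76.0129, hold=75.7703 ⇒ V=76.0129 exercise | (k=3,j=1): S=84.9098, (K−S)⁺=60.1202, hold=59.8776 ⇒ V=60.1202 exercise | (k=3,j=2): S=104.4622, (K−S)⁺=40.5678, hold=40.8276 ⇒ V=40.8276 continue | (k=3,j=3): S=128.5170, (K−S)⁺=16.5130, hold=21.4118 ⇒ V=21.4118 continue  boundary S*=84.9098
step 2: (k=2,j=0): S=76.5522, (K−S)⁺=68.4778, hold=68.2353 ⇒ V=68.4778 exercise | (k=2,j=1): S=94.1800, (K−S)⁺=50.8500, hold=50.7325 ⇒ V=50.8500 exercise | (k=2,j=2): S=115.8670, (K−S)⁺=29.1630, hold=31.4129 ⇒ V=31.4129 continue  boundary S*=94.1800
step 1: (k=1,j=0): S=84.9098, (K−S)⁺=60.1202, hold=59.8776 ⇒ V=60.1202 exercise | (k=1,j=1): S=104.4622, (K−S)⁺=40.5678, hold=41.4083 ⇒ V=41.4083 continue  boundary S*=84.9098
step 0: (k=0,j=0): S=94.1800, (K−S)⁺=50.8500, hold=51.0120 ⇒ V=51.0120 continue  boundary S*=-

price = 51.0120
boundary = - 84.9098 94.1800 84.9098 94.1800 104.4622 115.8670
tree:
51.0120
60.1202 41.4083
68.4778 50.8500 31.4129
76.0129 60.1202 40.8276 21.4118
82.8062 68.4778 50.8500 30.2066 12.0418
88.9309 76.0129 60.1202 40.5678 19.1849 4.4128
94.4528 82.8062 68.4778 50.8500 29.1630 8.5363 0.0000
99.4311 88.9309 76.0129 60.1202 40.5678 16.5130 0.0000 0.0000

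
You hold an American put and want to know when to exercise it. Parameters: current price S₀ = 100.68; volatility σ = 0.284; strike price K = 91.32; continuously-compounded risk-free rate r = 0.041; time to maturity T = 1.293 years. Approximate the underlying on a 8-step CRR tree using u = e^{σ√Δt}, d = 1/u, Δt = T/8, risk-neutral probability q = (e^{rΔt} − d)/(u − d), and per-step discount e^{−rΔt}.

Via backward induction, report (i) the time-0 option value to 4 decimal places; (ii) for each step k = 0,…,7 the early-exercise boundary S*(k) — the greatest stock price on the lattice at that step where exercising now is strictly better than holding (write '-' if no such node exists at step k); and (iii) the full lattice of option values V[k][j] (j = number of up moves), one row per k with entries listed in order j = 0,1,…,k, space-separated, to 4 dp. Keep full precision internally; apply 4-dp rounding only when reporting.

params: Δt=0.16162 u=1.12095 d=0.89210 q=0.50054 e^(-rΔt)=0.99340
t_8 payoffs: 50.9316 40.5709 27.5524 11.1943 0.0000 0.0000 0.0000 0.0000 0.0000
t_7: node(7,0) S=45.2734 payoff=46.0466 vs cont=45.4435 → 46.0466 [stop]  node(7,1) S=56.8872 payoff=34.4328 vs cont=33.8297 → 34.4328 [stop]  node(7,2) S=71.4802 payoff=19.8398 vs cont=19.2366 → 19.8398 [stop]  node(7,3) S=89.8168 payoff=1.5032 vs cont=5.5542 → 5.5542 [wait]  node(7,4) S=112.8571 payoff=0.0000 vs cont=0.0000 → 0.0000 [wait]  node(7,5) S=141.8079 payoff=0.0000 vs cont=0.0000 → 0.0000 [wait]  node(7,6) S=178.1853 payoff=0.0000 vs cont=0.0000 → 0.0000 [wait]  node(7,7) S=223.8945 payoff=0.0000 vs cont=0.0000 → 0.0000 [wait]  ⇒ S*(7)=71.4802
t_6: node(6,0) S=50.7491 payoff=40.5709 vs cont=39.9677 → 40.5709 [stop]  node(6,1) S=63.7676 payoff=27.5524 vs cont=26.9492 → 27.5524 [stop]  node(6,2) S=80.1257 payoff=11.1943 vs cont=12.6055 → 12.6055 [wait]  node(6,3) S=100.6800 payoff=0.0000 vs cont=2.7558 → 2.7558 [wait]  node(6,4) S=126.5070 payoff=0.0000 vs cont=0.0000 → 0.0000 [wait]  node(6,5) S=158.9594 payoff=0.0000 vs cont=0.0000 → 0.0000 [wait]  node(6,6) S=199.7366 payoff=0.0000 vs cont=0.0000 → 0.0000 [wait]  ⇒ S*(6)=63.7676
t_5: node(5,0) S=56.8872 payoff=34.4328 vs cont=33.8297 → 34.4328 [stop]  node(5,1) S=71.4802 payoff=19.8398 vs cont=19.9383 → 19.9383 [wait]  node(5,2) S=89.8168 payoff=1.5032 vs cont=7.6246 → 7.6246 [wait]  node(5,3) S=112.8571 payoff=0.0000 vs cont=1.3673 → 1.3673 [wait]  node(5,4) S=141.8079 payoff=0.0000 vs cont=0.0000 → 0.0000 [wait]  node(5,5) S=178.1853 payoff=0.0000 vs cont=0.0000 → 0.0000 [wait]  ⇒ S*(5)=56.8872
t_4: node(4,0) S=63.7676 payoff=27.5524 vs cont=26.9982 → 27.5524 [stop]  node(4,1) S=80.1257 payoff=11.1943 vs cont=13.6838 → 13.6838 [wait]  node(4,2) S=100.6800 payoff=0.0000 vs cont=4.4629 → 4.4629 [wait]  node(4,3) S=126.5070 payoff=0.0000 vs cont=0.6784 → 0.6784 [wait]  node(4,4) S=158.9594 payoff=0.0000 vs cont=0.0000 → 0.0000 [wait]  ⇒ S*(4)=63.7676
t_3: node(3,0) S=71.4802 payoff=19.8398 vs cont=20.4745 → 20.4745 [wait]  node(3,1) S=89.8168 payoff=1.5032 vs cont=9.0085 → 9.0085 [wait]  node(3,2) S=112.8571 payoff=0.0000 vs cont=2.5516 → 2.5516 [wait]  node(3,3) S=141.8079 payoff=0.0000 vs cont=0.3366 → 0.3366 [wait]  ⇒ S*(3)=-
t_2: node(2,0) S=80.1257 payoff=11.1943 vs cont=14.6380 → 14.6380 [wait]  node(2,1) S=100.6800 payoff=0.0000 vs cont=5.7384 → 5.7384 [wait]  node(2,2) S=126.5070 payoff=0.0000 vs cont=1.4334 → 1.4334 [wait]  ⇒ S*(2)=-
t_1: node(1,0) S=89.8168 payoff=1.5032 vs cont=10.1161 → 10.1161 [wait]  node(1,1) S=112.8571 payoff=0.0000 vs cont=3.5599 → 3.5599 [wait]  ⇒ S*(1)=-
t_0: node(0,0) S=100.6800 payoff=0.0000 vs cont=6.7894 → 6.7894 [wait]  ⇒ S*(0)=-

price = 6.7894
boundary = - - - - 63.7676 56.8872 63.7676 71.4802
tree:
6.7894
10.1161 3.5599
14.6380 5.7384 1.4334
20.4745 9.0085 2.5516 0.3366
27.5524 13.6838 4.4629 0.6784 0.0000
34.4328 19.9383 7.6246 1.3673 0.0000 0.0000
40.5709 27.5524 12.6055 2.7558 0.0000 0.0000 0.0000
46.0466 34.4328 19.8398 5.5542 0.0000 0.0000 0.0000 0.0000
50.9316 40.5709 27.5524 11.1943 0.0000 0.0000 0.0000 0.0000 0.0000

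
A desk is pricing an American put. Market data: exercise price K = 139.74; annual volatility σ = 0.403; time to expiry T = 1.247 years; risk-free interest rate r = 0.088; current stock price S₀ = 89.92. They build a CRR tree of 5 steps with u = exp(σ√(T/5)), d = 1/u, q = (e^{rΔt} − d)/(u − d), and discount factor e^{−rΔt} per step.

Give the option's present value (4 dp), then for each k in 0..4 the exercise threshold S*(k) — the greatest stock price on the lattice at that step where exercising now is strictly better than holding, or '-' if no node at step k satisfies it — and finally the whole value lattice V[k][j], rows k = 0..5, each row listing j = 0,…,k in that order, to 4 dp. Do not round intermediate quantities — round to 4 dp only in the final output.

Δt=0.24940, u=1.22294, d=0.81770, q=0.50461, disc=e^(-rΔt)=0.97829
k=5 terminal: V=max(K-S,0) → 106.8677 90.5768 66.2123 29.7732 0.0000 0.0000
k=4: j=0 S=40.2009 intr=99.5391 cont=96.5057 V=99.5391[EX]; j=1 S=60.1237 intr=79.6163 cont=76.5828 V=79.6163[EX]; j=2 S=89.9200 intr=49.8200 cont=46.7865 V=49.8200[EX]; j=3 S=134.4828 intr=5.2572 cont=14.4291 V=14.4291[hold]; j=4 S=201.1302 intr=0.0000 cont=0.0000 V=0.0000[hold]  S*(4)=89.9200
k=3: j=0 S=49.1632 intr=90.5768 cont=87.5433 V=90.5768[EX]; j=1 S=73.5277 intr=66.2123 cont=63.1788 V=66.2123[EX]; j=2 S=109.9668 intr=29.7732 cont=31.2675 V=31.2675[hold]; j=3 S=164.4645 intr=0.0000 cont=6.9928 V=6.9928[hold]  S*(3)=73.5277
k=2: j=0 S=60.1237 intr=79.6163 cont=76.5828 V=79.6163[EX]; j=1 S=89.9200 intr=49.8200 cont=47.5242 V=49.8200[EX]; j=2 S=134.4828 intr=5.2572 cont=18.6054 V=18.6054[hold]  S*(2)=89.9200
k=1: j=0 S=73.5277 intr=66.2123 cont=63.1788 V=66.2123[EX]; j=1 S=109.9668 intr=29.7732 cont=33.3292 V=33.3292[hold]  S*(1)=73.5277
k=0: j=0 S=89.9200 intr=49.8200 cont=48.5419 V=49.8200[EX]  S*(0)=89.9200

price = 49.8200
boundary = 89.9200 73.5277 89.9200 73.5277 89.9200
tree:
49.8200
66.2123 33.3292
79.6163 49.8200 18.6054
90.5768 66.2123 31.2675 6.9928
99.5391 79.6163 49.8200 14.4291 0.0000
106.8677 90.5768 66.2123 29.7732 0.0000 0.0000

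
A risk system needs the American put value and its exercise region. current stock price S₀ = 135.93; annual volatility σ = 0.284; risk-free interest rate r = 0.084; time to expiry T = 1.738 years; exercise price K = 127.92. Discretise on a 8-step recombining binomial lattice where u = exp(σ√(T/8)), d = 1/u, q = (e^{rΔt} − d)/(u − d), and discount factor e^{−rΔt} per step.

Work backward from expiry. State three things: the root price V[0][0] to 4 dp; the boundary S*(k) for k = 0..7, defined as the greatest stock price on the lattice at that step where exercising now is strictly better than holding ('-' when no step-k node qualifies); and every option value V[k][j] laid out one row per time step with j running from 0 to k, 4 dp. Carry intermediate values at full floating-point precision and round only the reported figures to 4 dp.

params: Δt=0.21725 u=1.14153 d=0.87601 q=0.53632 e^(-rΔt)=0.98192
t_8 payoffs: 80.7783 66.4896 47.8702 23.6071 0.0000 0.0000 0.0000 0.0000 0.0000
t_7: node(7,0) S=53.8139 payoff=74.1061 vs cont=71.7929 → 74.1061 [stop]  node(7,1) S=70.1248 payoff=57.7952 vs cont=55.4819 → 57.7952 [stop]  node(7,2) S=91.3796 payoff=36.5404 vs cont=34.2272 → 36.5404 [stop]  node(7,3) S=119.0767 payoff=8.8433 vs cont=10.7483 → 10.7483 [wait]  node(7,4) S=155.1687 payoff=0.0000 vs cont=0.0000 → 0.0000 [wait]  node(7,5) S=202.2001 payoff=0.0000 vs cont=0.0000 → 0.0000 [wait]  node(7,6) S=263.4868 payoff=0.0000 vs cont=0.0000 → 0.0000 [wait]  node(7,7) S=343.3494 payoff=0.0000 vs cont=0.0000 → 0.0000 [wait]  ⇒ S*(7)=91.3796
t_6: node(6,0) S=61.4304 payoff=66.4896 vs cont=64.1764 → 66.4896 [stop]  node(6,1) S=80.0498 payoff=47.8702 vs cont=45.5569 → 47.8702 [stop]  node(6,2) S=104.3129 payoff=23.6071 vs cont=22.2971 → 23.6071 [stop]  node(6,3) S=135.9300 payoff=0.0000 vs cont=4.8937 → 4.8937 [wait]  node(6,4) S=177.1302 payoff=0.0000 vs cont=0.0000 → 0.0000 [wait]  node(6,5) S=230.8183 payoff=0.0000 vs cont=0.0000 → 0.0000 [wait]  node(6,6) S=300.7790 payoff=0.0000 vs cont=0.0000 → 0.0000 [wait]  ⇒ S*(6)=104.3129
t_5: node(5,0) S=70.1248 payoff=57.7952 vs cont=55.4819 → 57.7952 [stop]  node(5,1) S=91.3796 payoff=36.5404 vs cont=34.2272 → 36.5404 [stop]  node(5,2) S=119.0767 payoff=8.8433 vs cont=13.3254 → 13.3254 [wait]  node(5,3) S=155.1687 payoff=0.0000 vs cont=2.2281 → 2.2281 [wait]  node(5,4) S=202.2001 payoff=0.0000 vs cont=0.0000 → 0.0000 [wait]  node(5,5) S=263.4868 payoff=0.0000 vs cont=0.0000 → 0.0000 [wait]  ⇒ S*(5)=91.3796
t_4: node(4,0) S=80.0498 payoff=47.8702 vs cont=45.5569 → 47.8702 [stop]  node(4,1) S=104.3129 payoff=23.6071 vs cont=23.6542 → 23.6542 [wait]  node(4,2) S=135.9300 payoff=0.0000 vs cont=7.2404 → 7.2404 [wait]  node(4,3) S=177.1302 payoff=0.0000 vs cont=1.0145 → 1.0145 [wait]  node(4,4) S=230.8183 payoff=0.0000 vs cont=0.0000 → 0.0000 [wait]  ⇒ S*(4)=80.0498
t_3: node(3,0) S=91.3796 payoff=36.5404 vs cont=34.2520 → 36.5404 [stop]  node(3,1) S=119.0767 payoff=8.8433 vs cont=14.5827 → 14.5827 [wait]  node(3,2) S=155.1687 payoff=0.0000 vs cont=3.8308 → 3.8308 [wait]  node(3,3) S=202.2001 payoff=0.0000 vs cont=0.4619 → 0.4619 [wait]  ⇒ S*(3)=91.3796
t_2: node(2,0) S=104.3129 payoff=23.6071 vs cont=24.3163 → 24.3163 [wait]  node(2,1) S=135.9300 payoff=0.0000 vs cont=8.6568 → 8.6568 [wait]  node(2,2) S=177.1302 payoff=0.0000 vs cont=1.9874 → 1.9874 [wait]  ⇒ S*(2)=-
t_1: node(1,0) S=119.0767 payoff=8.8433 vs cont=15.6300 → 15.6300 [wait]  node(1,1) S=155.1687 payoff=0.0000 vs cont=4.9880 → 4.9880 [wait]  ⇒ S*(1)=-
t_0: node(0,0) S=135.9300 payoff=0.0000 vs cont=9.7431 → 9.7431 [wait]  ⇒ S*(0)=-

price = 9.7431
boundary = - - - 91.3796 80.0498 91.3796 104.3129 91.3796
tree:
9.7431
15.6300 4.9880
24.3163 8.6568 1.9874
36.5404 14.5827 3.8308 0.4619
47.8702 23.6542 7.2404 1.0145 0.0000
57.7952 36.5404 13.3254 2.2281 0.0000 0.0000
66.4896 47.8702 23.6071 4.8937 0.0000 0.0000 0.0000
74.1061 57.7952 36.5404 10.7483 0.0000 0.0000 0.0000 0.0000
80.7783 66.4896 47.8702 23.6071 0.0000 0.0000 0.0000 0.0000 0.0000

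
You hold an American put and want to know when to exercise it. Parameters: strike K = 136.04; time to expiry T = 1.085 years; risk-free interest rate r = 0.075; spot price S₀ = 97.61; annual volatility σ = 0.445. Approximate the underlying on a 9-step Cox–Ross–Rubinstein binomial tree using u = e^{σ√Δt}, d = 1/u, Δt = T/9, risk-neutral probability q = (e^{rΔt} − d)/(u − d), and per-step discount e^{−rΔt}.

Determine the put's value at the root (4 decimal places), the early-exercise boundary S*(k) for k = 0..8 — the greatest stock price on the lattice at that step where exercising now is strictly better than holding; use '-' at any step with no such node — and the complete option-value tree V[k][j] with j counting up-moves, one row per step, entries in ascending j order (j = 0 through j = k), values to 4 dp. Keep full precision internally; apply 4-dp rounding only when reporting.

price = 41.1260
boundary = - 83.6357 71.6621 83.6357 71.6621 83.6357 71.6621 83.6357 97.6100
tree:
41.1260
52.4043 30.1826
64.3779 40.3979 20.1399
74.6373 52.4043 28.6854 11.6441
83.4280 64.3779 39.5132 17.9792 5.2850
90.9602 74.6373 52.4043 26.8662 9.0889 1.4352
97.4140 83.4280 64.3779 38.5203 15.2688 2.8437 0.0000
102.9438 90.9602 74.6373 52.4043 24.8245 5.6345 0.0000 0.0000
107.6820 97.4140 83.4280 64.3779 38.4300 11.1642 0.0000 0.0000 0.0000
111.7419 102.9438 90.9602 74.6373 52.4043 22.1209 0.0000 0.0000 0.0000 0.0000

Δt=0.12056, u=1.16708, d=0.85684, q=0.49072, disc=e^(-rΔt)=0.99100
k=9 terminal: V=max(K-S,0) → 111.7419 102.9438 90.9602 74.6373 52.4043 22.1209 0.0000 0.0000 0.0000 0.0000
k=8: j=0 S=28.3580 intr=107.6820 cont=106.4575 V=107.6820[EX]; j=1 S=38.6260 intr=97.4140 cont=96.1895 V=97.4140[EX]; j=2 S=52.6120 intr=83.4280 cont=82.2035 V=83.4280[EX]; j=3 S=71.6621 intr=64.3779 cont=63.1534 V=64.3779[EX]; j=4 S=97.6100 intr=38.4300 cont=37.2055 V=38.4300[EX]; j=5 S=132.9533 intr=3.0867 cont=11.1642 V=11.1642[hold]; j=6 S=181.0939 intr=0.0000 cont=0.0000 V=0.0000[hold]; j=7 S=246.6656 intr=0.0000 cont=0.0000 V=0.0000[hold]; j=8 S=335.9800 intr=0.0000 cont=0.0000 V=0.0000[hold]  S*(8)=97.6100
k=7: j=0 S=33.0962 intr=102.9438 cont=101.7194 V=102.9438[EX]; j=1 S=45.0798 intr=90.9602 cont=89.7357 V=90.9602[EX]; j=2 S=61.4027 intr=74.6373 cont=73.4129 V=74.6373[EX]; j=3 S=83.6357 intr=52.4043 cont=51.1798 V=52.4043[EX]; j=4 S=113.9191 intr=22.1209 cont=24.8245 V=24.8245[hold]; j=5 S=155.1677 intr=0.0000 cont=5.6345 V=5.6345[hold]; j=6 S=211.3519 intr=0.0000 cont=0.0000 V=0.0000[hold]; j=7 S=287.8797 intr=0.0000 cont=0.0000 V=0.0000[hold]  S*(7)=83.6357
k=6: j=0 S=38.6260 intr=97.4140 cont=96.1895 V=97.4140[EX]; j=1 S=52.6120 intr=83.4280 cont=82.2035 V=83.4280[EX]; j=2 S=71.6621 intr=64.3779 cont=63.1534 V=64.3779[EX]; j=3 S=97.6100 intr=38.4300 cont=38.5203 V=38.5203[hold]; j=4 S=132.9533 intr=3.0867 cont=15.2688 V=15.2688[hold]; j=5 S=181.0939 intr=0.0000 cont=2.8437 V=2.8437[hold]; j=6 S=246.6656 intr=0.0000 cont=0.0000 V=0.0000[hold]  S*(6)=71.6621
k=5: j=0 S=45.0798 intr=90.9602 cont=89.7357 V=90.9602[EX]; j=1 S=61.4027 intr=74.6373 cont=73.4129 V=74.6373[EX]; j=2 S=83.6357 intr=52.4043 cont=51.2237 V=52.4043[EX]; j=3 S=113.9191 intr=22.1209 cont=26.8662 V=26.8662[hold]; j=4 S=155.1677 intr=0.0000 cont=9.0889 V=9.0889[hold]; j=5 S=211.3519 intr=0.0000 cont=1.4352 V=1.4352[hold]  S*(5)=83.6357
k=4: j=0 S=52.6120 intr=83.4280 cont=82.2035 V=83.4280[EX]; j=1 S=71.6621 intr=64.3779 cont=63.1534 V=64.3779[EX]; j=2 S=97.6100 intr=38.4300 cont=39.5132 V=39.5132[hold]; j=3 S=132.9533 intr=3.0867 cont=17.9792 V=17.9792[hold]; j=4 S=181.0939 intr=0.0000 cont=5.2850 V=5.2850[hold]  S*(4)=71.6621
k=3: j=0 S=61.4027 intr=74.6373 cont=73.4129 V=74.6373[EX]; j=1 S=83.6357 intr=52.4043 cont=51.7065 V=52.4043[EX]; j=2 S=113.9191 intr=22.1209 cont=28.6854 V=28.6854[hold]; j=3 S=155.1677 intr=0.0000 cont=11.6441 V=11.6441[hold]  S*(3)=83.6357
k=2: j=0 S=71.6621 intr=64.3779 cont=63.1534 V=64.3779[EX]; j=1 S=97.6100 intr=38.4300 cont=40.3979 V=40.3979[hold]; j=2 S=132.9533 intr=3.0867 cont=20.1399 V=20.1399[hold]  S*(2)=71.6621
k=1: j=0 S=83.6357 intr=52.4043 cont=52.1368 V=52.4043[EX]; j=1 S=113.9191 intr=22.1209 cont=30.1826 V=30.1826[hold]  S*(1)=83.6357
k=0: j=0 S=97.6100 intr=38.4300 cont=41.1260 V=41.1260[hold]  S*(0)=-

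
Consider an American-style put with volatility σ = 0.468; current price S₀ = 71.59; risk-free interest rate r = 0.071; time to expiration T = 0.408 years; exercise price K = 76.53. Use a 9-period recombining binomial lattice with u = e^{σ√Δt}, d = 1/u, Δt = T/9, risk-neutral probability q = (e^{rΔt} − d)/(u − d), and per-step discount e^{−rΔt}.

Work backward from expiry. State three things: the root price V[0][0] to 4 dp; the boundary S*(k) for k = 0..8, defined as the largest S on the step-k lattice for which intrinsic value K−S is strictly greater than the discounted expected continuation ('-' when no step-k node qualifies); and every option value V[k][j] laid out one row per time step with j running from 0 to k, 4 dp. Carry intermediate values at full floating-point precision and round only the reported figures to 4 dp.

params: Δt=0.04533 u=1.10478 d=0.90516 q=0.49126 e^(-rΔt)=0.99679
t_9 payoffs: 47.3305 40.8910 33.0313 23.4383 11.7297 0.0000 0.0000 0.0000 0.0000 0.0000
t_8: node(8,0) S=32.2590 payoff=44.2710 vs cont=44.0251 → 44.2710 [stop]  node(8,1) S=39.3732 payoff=37.1568 vs cont=36.9108 → 37.1568 [stop]  node(8,2) S=48.0564 payoff=28.4736 vs cont=28.2276 → 28.4736 [stop]  node(8,3) S=58.6546 payoff=17.8754 vs cont=17.6295 → 17.8754 [stop]  node(8,4) S=71.5900 payoff=4.9400 vs cont=5.9482 → 5.9482 [wait]  node(8,5) S=87.3781 payoff=0.0000 vs cont=0.0000 → 0.0000 [wait]  node(8,6) S=106.6481 payoff=0.0000 vs cont=0.0000 → 0.0000 [wait]  node(8,7) S=130.1678 payoff=0.0000 vs cont=0.0000 → 0.0000 [wait]  node(8,8) S=158.8744 payoff=0.0000 vs cont=0.0000 → 0.0000 [wait]  ⇒ S*(8)=58.6546
t_7: node(7,0) S=35.6390 payoff=40.8910 vs cont=40.6450 → 40.8910 [stop]  node(7,1) S=43.4987 payoff=33.0313 vs cont=32.7854 → 33.0313 [stop]  node(7,2) S=53.0917 payoff=23.4383 vs cont=23.1924 → 23.4383 [stop]  node(7,3) S=64.8003 payoff=11.7297 vs cont=11.9774 → 11.9774 [wait]  node(7,4) S=79.0911 payoff=0.0000 vs cont=3.0164 → 3.0164 [wait]  node(7,5) S=96.5335 payoff=0.0000 vs cont=0.0000 → 0.0000 [wait]  node(7,6) S=117.8225 payoff=0.0000 vs cont=0.0000 → 0.0000 [wait]  node(7,7) S=143.8066 payoff=0.0000 vs cont=0.0000 → 0.0000 [wait]  ⇒ S*(7)=53.0917
t_6: node(6,0) S=39.3732 payoff=37.1568 vs cont=36.9108 → 37.1568 [stop]  node(6,1) S=48.0564 payoff=28.4736 vs cont=28.2276 → 28.4736 [stop]  node(6,2) S=58.6546 payoff=17.8754 vs cont=17.7508 → 17.8754 [stop]  node(6,3) S=71.5900 payoff=4.9400 vs cont=7.5509 → 7.5509 [wait]  node(6,4) S=87.3781 payoff=0.0000 vs cont=1.5296 → 1.5296 [wait]  node(6,5) S=106.6481 payoff=0.0000 vs cont=0.0000 → 0.0000 [wait]  node(6,6) S=130.1678 payoff=0.0000 vs cont=0.0000 → 0.0000 [wait]  ⇒ S*(6)=58.6546
t_5: node(5,0) S=43.4987 payoff=33.0313 vs cont=32.7854 → 33.0313 [stop]  node(5,1) S=53.0917 payoff=23.4383 vs cont=23.1924 → 23.4383 [stop]  node(5,2) S=64.8003 payoff=11.7297 vs cont=12.7622 → 12.7622 [wait]  node(5,3) S=79.0911 payoff=0.0000 vs cont=4.5781 → 4.5781 [wait]  node(5,4) S=96.5335 payoff=0.0000 vs cont=0.7757 → 0.7757 [wait]  node(5,5) S=117.8225 payoff=0.0000 vs cont=0.0000 → 0.0000 [wait]  ⇒ S*(5)=53.0917
t_4: node(4,0) S=48.0564 payoff=28.4736 vs cont=28.2276 → 28.4736 [stop]  node(4,1) S=58.6546 payoff=17.8754 vs cont=18.1351 → 18.1351 [wait]  node(4,2) S=71.5900 payoff=4.9400 vs cont=8.7136 → 8.7136 [wait]  node(4,3) S=87.3781 payoff=0.0000 vs cont=2.7014 → 2.7014 [wait]  node(4,4) S=106.6481 payoff=0.0000 vs cont=0.3933 → 0.3933 [wait]  ⇒ S*(4)=48.0564
t_3: node(3,0) S=53.0917 payoff=23.4383 vs cont=23.3195 → 23.4383 [stop]  node(3,1) S=64.8003 payoff=11.7297 vs cont=13.4633 → 13.4633 [wait]  node(3,2) S=79.0911 payoff=0.0000 vs cont=5.7416 → 5.7416 [wait]  node(3,3) S=96.5335 payoff=0.0000 vs cont=1.5625 → 1.5625 [wait]  ⇒ S*(3)=53.0917
t_2: node(2,0) S=58.6546 payoff=17.8754 vs cont=18.4784 → 18.4784 [wait]  node(2,1) S=71.5900 payoff=4.9400 vs cont=9.6389 → 9.6389 [wait]  node(2,2) S=87.3781 payoff=0.0000 vs cont=3.6767 → 3.6767 [wait]  ⇒ S*(2)=-
t_1: node(1,0) S=64.8003 payoff=11.7297 vs cont=14.0905 → 14.0905 [wait]  node(1,1) S=79.0911 payoff=0.0000 vs cont=6.6883 → 6.6883 [wait]  ⇒ S*(1)=-
t_0: node(0,0) S=71.5900 payoff=4.9400 vs cont=10.4205 → 10.4205 [wait]  ⇒ S*(0)=-

price = 10.4205
boundary = - - - 53.0917 48.0564 53.0917 58.6546 53.0917 58.6546
tree:
10.4205
14.0905 6.6883
18.4784 9.6389 3.6767
23.4383 13.4633 5.7416 1.5625
28.4736 18.1351 8.7136 2.7014 0.3933
33.0313 23.4383 12.7622 4.5781 0.7757 0.0000
37.1568 28.4736 17.8754 7.5509 1.5296 0.0000 0.0000
40.8910 33.0313 23.4383 11.9774 3.0164 0.0000 0.0000 0.0000
44.2710 37.1568 28.4736 17.8754 5.9482 0.0000 0.0000 0.0000 0.0000
47.3305 40.8910 33.0313 23.4383 11.7297 0.0000 0.0000 0.0000 0.0000 0.0000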